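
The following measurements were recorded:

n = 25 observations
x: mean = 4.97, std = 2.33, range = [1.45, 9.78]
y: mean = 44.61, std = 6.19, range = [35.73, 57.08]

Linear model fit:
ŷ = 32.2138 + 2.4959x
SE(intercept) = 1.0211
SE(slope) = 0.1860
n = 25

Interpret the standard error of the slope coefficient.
SE(β̂₁) = 0.1860 is the estimated standard deviation of the slope estimate across repeated samples; relative to β̂₁ = 2.4959 that is 7.5%, a precise estimate.

What SE measures:
- The standard error quantifies the sampling variability of the coefficient estimate
- It is the estimated standard deviation of β̂₁ across hypothetical repeated samples of the same size
- Smaller SE → more precise estimate

Relative precision:
- SE / |β̂₁| = 0.1860 / 2.4959 = 7.5%
- Rule of thumb (under 20%: precise; 20% to under 50%: moderately precise; 50% or more: imprecise) → precise

Rough 95% range (±2 SE): 2.4959 ± 0.3720 → (2.1239, 2.8679).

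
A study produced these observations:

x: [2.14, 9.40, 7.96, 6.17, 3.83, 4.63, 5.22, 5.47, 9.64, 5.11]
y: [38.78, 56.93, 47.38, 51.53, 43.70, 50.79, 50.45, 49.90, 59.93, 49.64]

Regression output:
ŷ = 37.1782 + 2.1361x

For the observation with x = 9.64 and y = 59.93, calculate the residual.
Residual = 2.1598

The residual is the difference between the actual value and the predicted value:

Residual = y - ŷ

Step 1: Calculate predicted value
ŷ = 37.1782 + 2.1361 × 9.64
ŷ = 57.7702

Step 2: Calculate residual
Residual = 59.93 - 57.7702
Residual = 2.1598

The residual is positive, so the observed y = 59.93 sits above the regression line (the line underestimates it by 2.1598).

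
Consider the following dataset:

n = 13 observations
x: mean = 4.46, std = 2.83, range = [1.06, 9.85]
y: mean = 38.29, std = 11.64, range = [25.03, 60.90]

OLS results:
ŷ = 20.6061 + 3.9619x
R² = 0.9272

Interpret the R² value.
The model explains 92.72% of the variance in y (R² = 0.9272), leaving 7.28% unexplained; the fit is strong.

R² = 1 − SS_res/SS_tot compares the residual scatter to the total scatter of y about its mean.

Here R² = 0.9272:
- Explained: 92.72% of the variation in y
- Unexplained (residual): 100% − 92.72% = 7.28%
- Rule of thumb (below 0.3 weak; 0.3 to below 0.7 moderate; 0.7 and above strong) → strong

Equivalently, for simple linear regression R² = r², so |r| = √0.9272 ≈ 0.9629.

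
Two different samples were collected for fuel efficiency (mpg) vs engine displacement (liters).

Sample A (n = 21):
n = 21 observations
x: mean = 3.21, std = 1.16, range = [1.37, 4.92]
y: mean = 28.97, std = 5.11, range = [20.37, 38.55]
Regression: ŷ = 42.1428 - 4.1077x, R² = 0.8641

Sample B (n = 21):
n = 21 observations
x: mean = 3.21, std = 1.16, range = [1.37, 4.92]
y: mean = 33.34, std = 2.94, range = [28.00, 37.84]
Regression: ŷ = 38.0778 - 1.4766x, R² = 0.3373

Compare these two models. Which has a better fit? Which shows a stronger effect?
Model A has the better fit (R² = 0.8641 vs 0.3373). Model A shows the stronger effect (|β₁| = 4.1077 vs 1.4766).

Model Comparison:

Goodness of fit (R²):
- Model A: R² = 0.8641 → 86.41% of variance in fuel efficiency explained
- Model B: R² = 0.3373 → 33.73% of variance in fuel efficiency explained
- 0.8641 > 0.3373 → Model A has the better fit

Which has the larger per-liter effect? (|β₁|)
- Model A: β₁ = -4.1077 → predicted fuel efficiency falls 4.1077 mpg per additional liter of engine displacement
- Model B: β₁ = -1.4766 → predicted fuel efficiency falls 1.4766 mpg per additional liter of engine displacement
- |-4.1077| > |-1.4766| → Model A shows the stronger marginal effect

Notes:
- A steeper slope doesn't make a better model if the scatter around the line is large.
- The two samples could reflect different populations, time periods, or measurement quality.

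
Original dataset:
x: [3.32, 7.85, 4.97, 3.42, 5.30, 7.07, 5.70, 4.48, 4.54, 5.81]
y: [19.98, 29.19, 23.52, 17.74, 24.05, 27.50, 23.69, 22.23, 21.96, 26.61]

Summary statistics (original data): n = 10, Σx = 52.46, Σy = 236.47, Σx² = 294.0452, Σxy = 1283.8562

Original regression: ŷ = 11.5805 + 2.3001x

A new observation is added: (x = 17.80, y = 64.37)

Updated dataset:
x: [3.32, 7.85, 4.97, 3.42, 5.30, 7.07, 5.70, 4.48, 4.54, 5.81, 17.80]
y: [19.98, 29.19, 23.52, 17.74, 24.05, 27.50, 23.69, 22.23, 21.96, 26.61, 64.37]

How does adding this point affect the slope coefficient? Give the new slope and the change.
Adding the point moves β₁ from 2.3001 to 3.1342, i.e. it increases by 0.8341 (+36.3%).

The new point has HIGH LEVERAGE: x = 17.80 is far from the original mean x̄ = 52.46/10 ≈ 5.25 (original range [3.32, 7.85]).

Step 1: Update the sums with the new point (n goes from 10 to 11)
Σx  = 52.46 + 17.80 = 70.26
Σy  = 236.47 + 64.37 = 300.84
Σx² = 294.0452 + 17.80² = 294.0452 + 316.8400 = 610.8852
Σxy = 1283.8562 + 17.80×64.37 = 1283.8562 + 1145.7860 = 2429.6422

Step 2: Recompute the slope with b₁ = (nΣxy − ΣxΣy) / (nΣx² − (Σx)²)
Numerator   = 11×2429.6422 − 70.26×300.84 = 26726.0642 − 21137.0184 = 5589.0458
Denominator = 11×610.8852 − 70.26² = 6719.7372 − 4936.4676 = 1783.2696
b₁(new) = 5589.0458 / 1783.2696 = 3.1342

(Same formula on the original sums: (10×1283.8562 − 52.46×236.47) / (10×294.0452 − 52.46²) = 433.3458 / 188.4004 = 2.3001, matching the given fit.)

Step 3: Change in slope
Δβ₁ = 3.1342 − 2.3001 = +0.8341
Relative change = +0.8341 / 2.3001 × 100% = +36.3%
→ the slope increases when the point is added.

A high-leverage point only changes the slope if it is off the original line; here y = 64.37 is above the original trend, so the slope increases.
In practice: refit with and without it and report both if conclusions differ; examine leverage (hᵢ) and Cook's distance rather than deleting it automatically.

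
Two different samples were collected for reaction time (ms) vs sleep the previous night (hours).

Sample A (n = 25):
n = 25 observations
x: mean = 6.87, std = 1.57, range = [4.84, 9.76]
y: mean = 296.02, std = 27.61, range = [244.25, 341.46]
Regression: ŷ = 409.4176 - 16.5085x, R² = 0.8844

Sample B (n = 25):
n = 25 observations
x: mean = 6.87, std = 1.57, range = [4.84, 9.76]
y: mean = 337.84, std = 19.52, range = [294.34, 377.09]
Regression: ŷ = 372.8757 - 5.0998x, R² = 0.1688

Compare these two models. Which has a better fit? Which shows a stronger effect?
Model A has the better fit (R² = 0.8844 vs 0.1688). Model A shows the stronger effect (|β₁| = 16.5085 vs 5.0998).

Model Comparison:

Which explains more variance? (R²)
- Model A: R² = 0.8844 → 88.44% of variance in reaction time explained
- Model B: R² = 0.1688 → 16.88% of variance in reaction time explained
- 0.8844 > 0.1688 → Model A has the better fit

Strength of effect — compare |β₁|:
- Model A: β₁ = -16.5085 → predicted reaction time falls 16.5085 ms per additional hour of sleep
- Model B: β₁ = -5.0998 → predicted reaction time falls 5.0998 ms per additional hour of sleep
- |-16.5085| > |-5.0998| → Model A shows the stronger marginal effect

Notes:
- A better fit (higher R²) doesn't necessarily mean a more important relationship.
- R² measures how tightly points cluster around the line; β₁ measures how steep the line is — they answer different questions.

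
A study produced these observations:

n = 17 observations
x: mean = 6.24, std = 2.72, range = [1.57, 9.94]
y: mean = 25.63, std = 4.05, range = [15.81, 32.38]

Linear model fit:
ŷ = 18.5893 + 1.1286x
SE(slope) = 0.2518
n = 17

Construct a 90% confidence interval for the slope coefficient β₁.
The 90% CI for β₁ is (0.6872, 1.5700)

Confidence interval for the slope:

The 90% CI for β₁ is: β̂₁ ± t*(α/2, n-2) × SE(β̂₁)

Step 1: Find critical t-value
- Confidence level = 0.9
- Degrees of freedom = n - 2 = 17 - 2 = 15
- t*(α/2, 15) = 1.7531

Step 2: Calculate margin of error
Margin = 1.7531 × 0.2518 = 0.4414

Step 3: Construct interval
CI = 1.1286 ± 0.4414
CI = (0.6872, 1.5700)

Interpretation: We are 90% confident that the true slope β₁ lies between 0.6872 and 1.5700.
The interval does not include 0, suggesting a significant linear relationship.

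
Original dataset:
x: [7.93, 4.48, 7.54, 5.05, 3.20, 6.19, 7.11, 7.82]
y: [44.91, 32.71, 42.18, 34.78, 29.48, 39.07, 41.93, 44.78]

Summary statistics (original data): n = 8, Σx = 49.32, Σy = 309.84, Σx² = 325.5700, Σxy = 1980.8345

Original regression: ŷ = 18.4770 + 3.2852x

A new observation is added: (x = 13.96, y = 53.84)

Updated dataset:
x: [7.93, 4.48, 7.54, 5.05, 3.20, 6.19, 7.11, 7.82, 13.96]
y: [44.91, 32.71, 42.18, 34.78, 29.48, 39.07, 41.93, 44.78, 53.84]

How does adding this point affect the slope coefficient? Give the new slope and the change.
Adding the point moves β₁ from 3.2852 to 2.3220, i.e. it decreases by 0.9632 (-29.3%).

x = 13.96 lies well outside the original x-range [3.20, 7.93] (x̄ ≈ 6.17), so this observation has high leverage and can move the slope substantially.

Step 1: Update the sums with the new point (n goes from 8 to 9)
Σx  = 49.32 + 13.96 = 63.28
Σy  = 309.84 + 53.84 = 363.68
Σx² = 325.5700 + 13.96² = 325.5700 + 194.8816 = 520.4516
Σxy = 1980.8345 + 13.96×53.84 = 1980.8345 + 751.6064 = 2732.4409

Step 2: Recompute the slope with b₁ = (nΣxy − ΣxΣy) / (nΣx² − (Σx)²)
Numerator   = 9×2732.4409 − 63.28×363.68 = 24591.9681 − 23013.6704 = 1578.2977
Denominator = 9×520.4516 − 63.28² = 4684.0644 − 4004.3584 = 679.7060
b₁(new) = 1578.2977 / 679.7060 = 2.3220

(Same formula on the original sums: (8×1980.8345 − 49.32×309.84) / (8×325.5700 − 49.32²) = 565.3672 / 172.0976 = 3.2852, matching the given fit.)

Step 3: Change in slope
Δβ₁ = 2.3220 − 3.2852 = -0.9632
Relative change = -0.9632 / 3.2852 × 100% = -29.3%
→ the slope decreases when the point is added.

Because the point sits below the extension of the original line at a high-leverage x, it tilts the fit down.
In practice: examine leverage (hᵢ) and Cook's distance rather than deleting it automatically.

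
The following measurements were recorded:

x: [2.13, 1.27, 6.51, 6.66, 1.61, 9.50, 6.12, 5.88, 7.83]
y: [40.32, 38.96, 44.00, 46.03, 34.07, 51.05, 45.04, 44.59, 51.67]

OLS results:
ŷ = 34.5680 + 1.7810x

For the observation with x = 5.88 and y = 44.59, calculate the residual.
Residual = -0.4503

The residual is the difference between the actual value and the predicted value:

Residual = y - ŷ

Step 1: Calculate predicted value
ŷ = 34.5680 + 1.7810 × 5.88
ŷ = 45.0403

Step 2: Calculate residual
Residual = 44.59 - 45.0403
Residual = -0.4503

The residual is negative, so the observed y = 44.59 sits below the regression line (the line overestimates it by 0.4503).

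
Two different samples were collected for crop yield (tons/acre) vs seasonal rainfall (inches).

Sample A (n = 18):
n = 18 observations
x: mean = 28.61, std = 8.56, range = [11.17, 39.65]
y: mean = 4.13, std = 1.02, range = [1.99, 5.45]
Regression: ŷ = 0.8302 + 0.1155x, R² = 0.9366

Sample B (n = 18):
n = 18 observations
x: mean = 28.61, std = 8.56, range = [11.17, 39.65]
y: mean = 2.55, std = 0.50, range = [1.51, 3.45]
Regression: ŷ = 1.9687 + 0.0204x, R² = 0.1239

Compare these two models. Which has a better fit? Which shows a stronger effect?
Model A has the better fit (R² = 0.9366 vs 0.1239). Model A shows the stronger effect (|β₁| = 0.1155 vs 0.0204).

Model Comparison:

Goodness of fit (R²):
- Model A: R² = 0.9366 → 93.66% of variance in crop yield explained
- Model B: R² = 0.1239 → 12.39% of variance in crop yield explained
- 0.9366 > 0.1239 → Model A has the better fit

Strength of effect — compare |β₁|:
- Model A: β₁ = 0.1155 → predicted crop yield rises 0.1155 tons/acre per additional inch of rainfall
- Model B: β₁ = 0.0204 → predicted crop yield rises 0.0204 tons/acre per additional inch of rainfall
- |0.1155| > |0.0204| → Model A shows the stronger marginal effect

Notes:
- R² measures how tightly points cluster around the line; β₁ measures how steep the line is — they answer different questions.
- A better fit (higher R²) doesn't necessarily mean a more important relationship.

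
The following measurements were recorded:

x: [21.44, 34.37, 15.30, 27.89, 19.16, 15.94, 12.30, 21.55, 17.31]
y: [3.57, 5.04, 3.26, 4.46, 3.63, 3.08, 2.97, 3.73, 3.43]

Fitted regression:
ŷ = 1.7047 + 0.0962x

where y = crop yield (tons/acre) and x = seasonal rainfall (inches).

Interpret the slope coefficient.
For each additional inch of rainfall, predicted crop yield increases by approximately 0.0962 tons/acre.

β₁ = 0.0962 is the change in predicted crop yield (tons/acre) per additional inch of rainfall.

Interpretation:
- Rainfall up by 1 inch → predicted crop yield increases by 0.0962 tons/acre
- The effect is assumed constant over the observed range of x (linearity)

The intercept β₀ = 1.7047 is the predicted crop yield when rainfall = 0; since the smallest observed x is 12.30, this is an extrapolation and mainly anchors the line.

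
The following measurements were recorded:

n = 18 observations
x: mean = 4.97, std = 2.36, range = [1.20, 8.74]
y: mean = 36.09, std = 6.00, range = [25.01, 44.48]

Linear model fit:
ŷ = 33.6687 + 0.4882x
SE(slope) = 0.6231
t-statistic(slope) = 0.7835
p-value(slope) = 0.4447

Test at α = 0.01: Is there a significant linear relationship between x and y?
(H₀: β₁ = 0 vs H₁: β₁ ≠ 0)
Fail to reject H₀: p-value = 0.4447 ≥ α = 0.01. The linear relationship is not significant at the 1% level.

Hypothesis test for the slope coefficient:

H₀: β₁ = 0 (no linear relationship)
H₁: β₁ ≠ 0 (linear relationship exists)

Test statistic: t = β̂₁ / SE(β̂₁) = 0.4882 / 0.6231 = 0.7835

p = 0.4447: how often a slope estimate this far from 0 (in SE units) would arise by chance if β₁ were truly 0.

Decision rule: reject H₀ if p-value < α.
p-value = 0.4447 ≥ α = 0.01 → fail to reject H₀.

At α = 0.01 the data do not provide convincing evidence of a nonzero slope.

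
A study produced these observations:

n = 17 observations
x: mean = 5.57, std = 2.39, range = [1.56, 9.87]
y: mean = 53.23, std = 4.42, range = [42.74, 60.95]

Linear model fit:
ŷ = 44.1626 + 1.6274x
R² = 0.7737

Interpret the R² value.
R² = 0.7737 means 77.37% of the variation in y is explained by the linear relationship with x. This indicates a strong fit.

R² (coefficient of determination) measures the proportion of variance in y explained by the regression model.

Here R² = 0.7737:
- Explained: 77.37% of the variation in y
- Unexplained (residual): 100% − 77.37% = 22.63%
- Rule of thumb (below 0.3 weak; 0.3 to below 0.7 moderate; 0.7 and above strong) → strong

Calculation: R² = 1 − (SS_res / SS_tot), where SS_res is the sum of squared residuals and SS_tot the total sum of squares.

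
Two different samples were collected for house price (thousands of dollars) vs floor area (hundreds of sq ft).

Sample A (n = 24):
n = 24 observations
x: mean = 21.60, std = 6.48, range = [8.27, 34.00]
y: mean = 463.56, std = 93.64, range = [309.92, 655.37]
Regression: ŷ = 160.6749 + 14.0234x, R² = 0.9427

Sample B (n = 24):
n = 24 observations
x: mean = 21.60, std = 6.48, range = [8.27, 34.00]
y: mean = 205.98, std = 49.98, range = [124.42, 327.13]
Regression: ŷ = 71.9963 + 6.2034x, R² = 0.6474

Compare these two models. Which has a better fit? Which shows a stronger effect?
Model A has the better fit (R² = 0.9427 vs 0.6474). Model A shows the stronger effect (|β₁| = 14.0234 vs 6.2034).

Model Comparison:

Goodness of fit (R²):
- Model A: R² = 0.9427 → 94.27% of variance in house price explained
- Model B: R² = 0.6474 → 64.74% of variance in house price explained
- 0.9427 > 0.6474 → Model A has the better fit

Which has the larger per-hundred sq ft effect? (|β₁|)
- Model A: β₁ = 14.0234 → predicted house price rises 14.0234 thousand dollars per additional hundred sq ft of floor area
- Model B: β₁ = 6.2034 → predicted house price rises 6.2034 thousand dollars per additional hundred sq ft of floor area
- |14.0234| > |6.2034| → Model A shows the stronger marginal effect

Note: A better fit (higher R²) doesn't necessarily mean a more important relationship.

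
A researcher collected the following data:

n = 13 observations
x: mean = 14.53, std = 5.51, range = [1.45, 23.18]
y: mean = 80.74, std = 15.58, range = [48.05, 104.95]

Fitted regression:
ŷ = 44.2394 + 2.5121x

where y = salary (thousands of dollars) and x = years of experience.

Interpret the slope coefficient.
For each additional year of experience, predicted salary increases by approximately 2.5121 thousand dollars.

β₁ = 2.5121 is the change in predicted salary (thousand dollars) per additional year of experience.

Interpretation:
- Experience up by 1 year → predicted salary increases by 2.5121 thousand dollars
- This is a linear approximation: the same per-unit change is assumed across the whole observed x range
- The slope describes association in these data, not necessarily a causal effect

(β₀ = 44.2394 is the fitted value at x = 0 and is not part of the slope interpretation.)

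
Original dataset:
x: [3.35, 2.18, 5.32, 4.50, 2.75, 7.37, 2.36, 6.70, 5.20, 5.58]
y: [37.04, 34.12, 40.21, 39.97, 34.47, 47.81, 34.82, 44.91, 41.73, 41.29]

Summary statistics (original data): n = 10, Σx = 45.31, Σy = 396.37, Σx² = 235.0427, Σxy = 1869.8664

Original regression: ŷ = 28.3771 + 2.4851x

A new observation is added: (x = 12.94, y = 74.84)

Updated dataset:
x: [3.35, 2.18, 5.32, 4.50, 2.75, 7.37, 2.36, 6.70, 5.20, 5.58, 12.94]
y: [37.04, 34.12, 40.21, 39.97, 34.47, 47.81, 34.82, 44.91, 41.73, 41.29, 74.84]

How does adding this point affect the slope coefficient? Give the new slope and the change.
New slope β₁ = 3.6482 versus 2.4851 before: a change of +1.1631 (+46.8%).

The new point has HIGH LEVERAGE: x = 12.94 is far from the original mean x̄ = 45.31/10 ≈ 4.53 (original range [2.18, 7.37]).

Step 1: Update the sums with the new point (n goes from 10 to 11)
Σx  = 45.31 + 12.94 = 58.25
Σy  = 396.37 + 74.84 = 471.21
Σx² = 235.0427 + 12.94² = 235.0427 + 167.4436 = 402.4863
Σxy = 1869.8664 + 12.94×74.84 = 1869.8664 + 968.4296 = 2838.2960

Step 2: Recompute the slope with b₁ = (nΣxy − ΣxΣy) / (nΣx² − (Σx)²)
Numerator   = 11×2838.2960 − 58.25×471.21 = 31221.2560 − 27447.9825 = 3773.2735
Denominator = 11×402.4863 − 58.25² = 4427.3493 − 3393.0625 = 1034.2868
b₁(new) = 3773.2735 / 1034.2868 = 3.6482

(Same formula on the original sums: (10×1869.8664 − 45.31×396.37) / (10×235.0427 − 45.31²) = 739.1393 / 297.4309 = 2.4851, matching the given fit.)

Step 3: Change in slope
Δβ₁ = 3.6482 − 2.4851 = +1.1631
Relative change = +1.1631 / 2.4851 × 100% = +46.8%
→ the slope increases when the point is added.

Because the point sits above the extension of the original line at a high-leverage x, it tilts the fit up.
In practice: examine leverage (hᵢ) and Cook's distance rather than deleting it automatically.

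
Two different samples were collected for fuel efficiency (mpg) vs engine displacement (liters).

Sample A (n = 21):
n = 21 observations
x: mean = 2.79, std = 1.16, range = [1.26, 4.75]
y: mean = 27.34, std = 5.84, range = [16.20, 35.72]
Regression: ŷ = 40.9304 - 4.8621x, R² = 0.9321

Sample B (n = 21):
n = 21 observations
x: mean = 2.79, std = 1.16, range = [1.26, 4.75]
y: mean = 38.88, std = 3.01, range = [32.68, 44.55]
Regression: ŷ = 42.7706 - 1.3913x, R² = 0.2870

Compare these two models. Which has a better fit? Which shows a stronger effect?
Model A has the better fit (R² = 0.9321 vs 0.2870). Model A shows the stronger effect (|β₁| = 4.8621 vs 1.3913).

Model Comparison:

Fit — compare R²:
- Model A: R² = 0.9321 → 93.21% of variance in fuel efficiency explained
- Model B: R² = 0.2870 → 28.70% of variance in fuel efficiency explained
- 0.9321 > 0.2870 → Model A has the better fit

Which has the larger per-liter effect? (|β₁|)
- Model A: β₁ = -4.8621 → predicted fuel efficiency falls 4.8621 mpg per additional liter of engine displacement
- Model B: β₁ = -1.3913 → predicted fuel efficiency falls 1.3913 mpg per additional liter of engine displacement
- |-4.8621| > |-1.3913| → Model A shows the stronger marginal effect

Note: R² measures how tightly points cluster around the line; β₁ measures how steep the line is — they answer different questions.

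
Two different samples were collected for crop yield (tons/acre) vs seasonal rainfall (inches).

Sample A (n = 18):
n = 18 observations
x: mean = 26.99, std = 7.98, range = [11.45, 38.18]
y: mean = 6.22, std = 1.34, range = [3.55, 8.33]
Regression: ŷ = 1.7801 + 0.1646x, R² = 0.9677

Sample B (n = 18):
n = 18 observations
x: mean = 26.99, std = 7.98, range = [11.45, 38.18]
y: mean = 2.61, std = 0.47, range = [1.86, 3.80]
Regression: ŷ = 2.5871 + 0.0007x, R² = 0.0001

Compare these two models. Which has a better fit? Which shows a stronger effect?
Model A has the better fit (R² = 0.9677 vs 0.0001). Model A shows the stronger effect (|β₁| = 0.1646 vs 0.0007).

Model Comparison:

Goodness of fit (R²):
- Model A: R² = 0.9677 → 96.77% of variance in crop yield explained
- Model B: R² = 0.0001 → 0.01% of variance in crop yield explained
- 0.9677 > 0.0001 → Model A has the better fit

Effect size (slope magnitude):
- Model A: β₁ = 0.1646 → predicted crop yield rises 0.1646 tons/acre per additional inch of rainfall
- Model B: β₁ = 0.0007 → predicted crop yield rises 0.0007 tons/acre per additional inch of rainfall
- |0.1646| > |0.0007| → Model A shows the stronger marginal effect

Note: The two samples could reflect different populations, time periods, or measurement quality.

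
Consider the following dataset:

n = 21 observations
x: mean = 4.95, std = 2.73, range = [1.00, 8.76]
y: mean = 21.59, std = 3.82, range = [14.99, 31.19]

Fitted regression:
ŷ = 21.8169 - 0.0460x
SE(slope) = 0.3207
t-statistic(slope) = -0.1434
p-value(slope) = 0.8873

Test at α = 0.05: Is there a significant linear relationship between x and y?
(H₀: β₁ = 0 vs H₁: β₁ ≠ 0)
p-value = 0.8873 ≥ α = 0.05, so we fail to reject H₀. The relationship is not significant.

Hypothesis test for the slope coefficient:

H₀: β₁ = 0 (no linear relationship)
H₁: β₁ ≠ 0 (linear relationship exists)

Test statistic: t = β̂₁ / SE(β̂₁) = -0.0460 / 0.3207 = -0.1434

With df = 19, the two-sided p-value for |t| = 0.1434 is 0.8873.

Decision rule: reject H₀ if p-value < α.
p-value = 0.8873 ≥ α = 0.05 → fail to reject H₀.

At α = 0.05 the data do not provide convincing evidence of a nonzero slope.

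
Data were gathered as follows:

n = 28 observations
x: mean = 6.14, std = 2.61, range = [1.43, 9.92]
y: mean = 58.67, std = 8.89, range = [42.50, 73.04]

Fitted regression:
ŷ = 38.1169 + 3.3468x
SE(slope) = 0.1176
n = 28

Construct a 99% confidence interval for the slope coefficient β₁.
The 99% CI for β₁ is (3.0200, 3.6736)

Confidence interval for the slope:

The 99% CI for β₁ is: β̂₁ ± t*(α/2, n-2) × SE(β̂₁)

Step 1: Find critical t-value
- Confidence level = 0.99
- Degrees of freedom = n - 2 = 28 - 2 = 26
- t*(α/2, 26) = 2.7787

Step 2: Calculate margin of error
Margin = 2.7787 × 0.1176 = 0.3268

Step 3: Construct interval
CI = 3.3468 ± 0.3268
CI = (3.0200, 3.6736)

Interpretation: We are 99% confident that the true slope β₁ lies between 3.0200 and 3.6736.
The interval does not include 0, suggesting a significant linear relationship.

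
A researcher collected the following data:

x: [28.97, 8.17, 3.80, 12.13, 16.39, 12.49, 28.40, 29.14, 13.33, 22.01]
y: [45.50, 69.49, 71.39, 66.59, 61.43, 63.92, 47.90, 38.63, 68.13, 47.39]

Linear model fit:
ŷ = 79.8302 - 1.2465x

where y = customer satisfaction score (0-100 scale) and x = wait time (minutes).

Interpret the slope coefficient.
On average, satisfaction score is about 1.2465 points lower for every extra minute of wait time.

The slope coefficient β₁ = -1.2465 represents the marginal effect of wait time on satisfaction score.

Interpretation:
- Wait time up by 1 minute → predicted satisfaction score decreases by 1.2465 points
- The effect is assumed constant over the observed range of x (linearity)

(β₀ = 79.8302 is the fitted value at x = 0 and is not part of the slope interpretation.)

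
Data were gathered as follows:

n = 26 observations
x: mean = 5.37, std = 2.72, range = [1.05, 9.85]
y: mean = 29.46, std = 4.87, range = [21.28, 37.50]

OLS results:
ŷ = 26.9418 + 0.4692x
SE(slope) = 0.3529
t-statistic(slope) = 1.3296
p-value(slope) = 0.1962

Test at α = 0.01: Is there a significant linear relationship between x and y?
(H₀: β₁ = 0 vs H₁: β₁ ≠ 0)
Since p-value = 0.1962 ≥ α = 0.01, fail to reject H₀ — the slope is not significantly different from 0.

Hypothesis test for the slope coefficient:

H₀: β₁ = 0 (no linear relationship)
H₁: β₁ ≠ 0 (linear relationship exists)

Test statistic: t = β̂₁ / SE(β̂₁) = 0.4692 / 0.3529 = 1.3296

The p-value (0.1962) is the probability, under H₀, of a t-statistic at least as extreme as |t| = 1.3296 (two-sided, df = n − 2 = 24).

Decision rule: reject H₀ if p-value < α.
p-value = 0.1962 ≥ α = 0.01 → fail to reject H₀.

There is not sufficient evidence at the 1% significance level to conclude that a linear relationship exists between x and y.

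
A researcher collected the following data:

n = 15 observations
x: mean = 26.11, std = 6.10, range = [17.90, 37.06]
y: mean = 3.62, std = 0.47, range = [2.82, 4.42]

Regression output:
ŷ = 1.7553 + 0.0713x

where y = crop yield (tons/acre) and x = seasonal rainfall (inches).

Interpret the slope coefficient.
An increase of one inch in rainfall is associated with a 0.0713 tons/acre increase in predicted crop yield.

The slope coefficient β₁ = 0.0713 represents the marginal effect of rainfall on crop yield.

Interpretation:
- Rainfall up by 1 inch → predicted crop yield increases by 0.0713 tons/acre
- This is a linear approximation: the same per-unit change is assumed across the whole observed x range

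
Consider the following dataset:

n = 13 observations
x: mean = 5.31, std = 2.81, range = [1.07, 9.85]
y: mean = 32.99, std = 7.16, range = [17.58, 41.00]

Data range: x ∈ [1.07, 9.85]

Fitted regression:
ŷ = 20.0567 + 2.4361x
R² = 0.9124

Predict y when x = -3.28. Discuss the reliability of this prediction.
ŷ = 12.0663 (extrapolation — x = -3.28 lies outside [1.07, 9.85], so reliability is low).

Prediction calculation:
ŷ = 20.0567 + 2.4361 × (-3.28)
ŷ = 12.0663

Reliability:
- Data range: x ∈ [1.07, 9.85]
- Prediction point: x = -3.28 is 4.35 units below the observed range → this is EXTRAPOLATION, not interpolation

Why that matters here:
- The standard error of prediction grows with (x − x̄)², and x = -3.28 is far from x̄ = 5.31
- Real relationships often flatten, saturate, or turn nonlinear at extremes
- There are no observations near this x to validate the fitted line there

Report the number if required, but flag clearly that it is an extrapolation.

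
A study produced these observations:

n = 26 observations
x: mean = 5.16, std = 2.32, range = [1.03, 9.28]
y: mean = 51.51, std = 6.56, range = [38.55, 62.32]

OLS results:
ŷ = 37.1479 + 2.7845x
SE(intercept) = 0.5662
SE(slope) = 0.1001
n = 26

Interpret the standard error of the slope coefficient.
SE(slope) = 0.1001 measures the uncertainty in the estimated slope. The coefficient is estimated precisely (SE/|β̂₁| = 3.6%).

SE(β̂₁) = 0.1001 says: if we drew many samples of n = 26 from the same population and refit each time, the fitted slopes would scatter with a standard deviation of roughly 0.1001 around the true β₁.

Relative precision:
- SE / |β̂₁| = 0.1001 / 2.7845 = 3.6%
- Rule of thumb (under 20%: precise; 20% to under 50%: moderately precise; 50% or more: imprecise) → precise

Link to interval estimation: a confidence interval for β₁ is β̂₁ ± t* × 0.1001, so SE sets the half-width per unit of t*.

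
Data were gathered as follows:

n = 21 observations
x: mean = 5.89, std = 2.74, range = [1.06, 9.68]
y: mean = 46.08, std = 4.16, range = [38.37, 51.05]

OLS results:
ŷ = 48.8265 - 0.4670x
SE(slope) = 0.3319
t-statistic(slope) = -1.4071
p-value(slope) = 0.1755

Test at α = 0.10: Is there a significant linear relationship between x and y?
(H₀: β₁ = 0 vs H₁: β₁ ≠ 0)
Fail to reject H₀: p-value = 0.1755 ≥ α = 0.10. The linear relationship is not significant at the 10% level.

Hypothesis test for the slope coefficient:

H₀: β₁ = 0 (no linear relationship)
H₁: β₁ ≠ 0 (linear relationship exists)

Test statistic: t = β̂₁ / SE(β̂₁) = -0.4670 / 0.3319 = -1.4071

With df = 19, the two-sided p-value for |t| = 1.4071 is 0.1755.

Decision rule: reject H₀ if p-value < α.
p-value = 0.1755 ≥ α = 0.10 → fail to reject H₀.

At α = 0.10 the data do not provide convincing evidence of a nonzero slope.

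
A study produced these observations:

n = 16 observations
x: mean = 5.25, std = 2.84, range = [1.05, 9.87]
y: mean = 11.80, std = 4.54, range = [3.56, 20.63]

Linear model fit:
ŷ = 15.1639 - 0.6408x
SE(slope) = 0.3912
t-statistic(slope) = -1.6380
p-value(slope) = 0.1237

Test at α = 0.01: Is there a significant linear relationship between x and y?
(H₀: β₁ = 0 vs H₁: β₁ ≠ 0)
Fail to reject H₀: p-value = 0.1237 ≥ α = 0.01. The linear relationship is not significant at the 1% level.

Hypothesis test for the slope coefficient:

H₀: β₁ = 0 (no linear relationship)
H₁: β₁ ≠ 0 (linear relationship exists)

Test statistic: t = β̂₁ / SE(β̂₁) = -0.6408 / 0.3912 = -1.6380

p = 0.1237: how often a slope estimate this far from 0 (in SE units) would arise by chance if β₁ were truly 0.

Decision rule: reject H₀ if p-value < α.
p-value = 0.1237 ≥ α = 0.01 → fail to reject H₀.

At α = 0.01 the data do not provide convincing evidence of a nonzero slope.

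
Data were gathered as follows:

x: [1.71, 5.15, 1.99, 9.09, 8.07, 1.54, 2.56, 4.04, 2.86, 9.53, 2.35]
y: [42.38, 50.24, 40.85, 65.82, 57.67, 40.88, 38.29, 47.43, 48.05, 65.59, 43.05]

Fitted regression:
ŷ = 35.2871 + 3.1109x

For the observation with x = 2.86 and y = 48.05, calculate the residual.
Residual = 3.8657

The residual is the difference between the actual value and the predicted value:

Residual = y - ŷ

Step 1: Calculate predicted value
ŷ = 35.2871 + 3.1109 × 2.86
ŷ = 44.1843

Step 2: Calculate residual
Residual = 48.05 - 44.1843
Residual = 3.8657

Sign check: y > ŷ, so the point is above the line and the fit underestimates here.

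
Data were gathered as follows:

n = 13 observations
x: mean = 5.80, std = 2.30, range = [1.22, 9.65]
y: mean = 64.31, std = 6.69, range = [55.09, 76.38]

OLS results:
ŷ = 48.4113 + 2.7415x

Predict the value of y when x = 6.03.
ŷ = 64.9425

Plug x = 6.03 into the fitted line:

ŷ = 48.4113 + 2.7415 × 6.03
ŷ = 48.4113 + 16.5312
ŷ = 64.9425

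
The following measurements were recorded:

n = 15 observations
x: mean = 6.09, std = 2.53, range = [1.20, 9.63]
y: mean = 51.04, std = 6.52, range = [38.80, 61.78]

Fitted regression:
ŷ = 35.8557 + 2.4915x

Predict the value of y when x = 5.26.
ŷ = 48.9610

To predict y for x = 5.26, substitute into the regression equation:

ŷ = 35.8557 + 2.4915 × 5.26
ŷ = 35.8557 + 13.1053
ŷ = 48.9610

This is the fitted mean response at that x — an individual observation would come with a wider prediction interval.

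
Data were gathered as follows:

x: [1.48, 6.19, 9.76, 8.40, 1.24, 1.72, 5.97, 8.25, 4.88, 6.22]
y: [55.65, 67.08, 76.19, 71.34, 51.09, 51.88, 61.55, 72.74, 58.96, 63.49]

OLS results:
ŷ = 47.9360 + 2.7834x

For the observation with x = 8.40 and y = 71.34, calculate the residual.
Residual = 0.0234

The residual is the difference between the actual value and the predicted value:

Residual = y - ŷ

Step 1: Calculate predicted value
ŷ = 47.9360 + 2.7834 × 8.40
ŷ = 71.3166

Step 2: Calculate residual
Residual = 71.34 - 71.3166
Residual = 0.0234

Sign check: y > ŷ, so the point is above the line and the fit underestimates here.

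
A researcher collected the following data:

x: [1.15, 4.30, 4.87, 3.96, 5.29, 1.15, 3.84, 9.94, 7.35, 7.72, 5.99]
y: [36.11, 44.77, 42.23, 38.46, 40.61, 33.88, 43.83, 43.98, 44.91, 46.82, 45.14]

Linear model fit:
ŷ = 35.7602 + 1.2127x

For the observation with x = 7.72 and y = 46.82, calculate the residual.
Residual = 1.6978

The residual is the difference between the actual value and the predicted value:

Residual = y - ŷ

Step 1: Calculate predicted value
ŷ = 35.7602 + 1.2127 × 7.72
ŷ = 45.1222

Step 2: Calculate residual
Residual = 46.82 - 45.1222
Residual = 1.6978

The residual is positive, so the observed y = 46.82 sits above the regression line (the line underestimates it by 1.6978).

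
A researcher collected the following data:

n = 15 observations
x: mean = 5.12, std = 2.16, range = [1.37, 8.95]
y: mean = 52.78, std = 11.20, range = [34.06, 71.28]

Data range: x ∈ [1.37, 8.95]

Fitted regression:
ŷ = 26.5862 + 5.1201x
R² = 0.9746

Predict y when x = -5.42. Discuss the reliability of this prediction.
ŷ = -1.1647, but this is extrapolation (below the data range [1.37, 8.95]) and may be unreliable.

Prediction calculation:
ŷ = 26.5862 + 5.1201 × (-5.42)
ŷ = -1.1647

Reliability:
- Data range: x ∈ [1.37, 8.95]
- Prediction point: x = -5.42 is 6.79 units below the observed range → this is EXTRAPOLATION, not interpolation

Why that matters here:
- Real relationships often flatten, saturate, or turn nonlinear at extremes
- R² describes fit only over the sampled x values; it says nothing about behaviour beyond them

The R² = 0.9746 only validates the fit within [1.37, 8.95]; treat ŷ = -1.1647 with caution.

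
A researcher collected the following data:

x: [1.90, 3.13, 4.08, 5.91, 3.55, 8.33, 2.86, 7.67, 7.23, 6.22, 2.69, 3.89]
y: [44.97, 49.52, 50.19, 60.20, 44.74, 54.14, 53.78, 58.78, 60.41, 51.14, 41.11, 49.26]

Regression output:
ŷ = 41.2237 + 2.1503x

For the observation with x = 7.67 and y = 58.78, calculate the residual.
Residual = 1.0635

The residual is the difference between the actual value and the predicted value:

Residual = y - ŷ

Step 1: Calculate predicted value
ŷ = 41.2237 + 2.1503 × 7.67
ŷ = 57.7165

Step 2: Calculate residual
Residual = 58.78 - 57.7165
Residual = 1.0635

Interpretation: the model underestimates the actual value by 1.0635 at this point (positive residual → observation lies above the fitted line).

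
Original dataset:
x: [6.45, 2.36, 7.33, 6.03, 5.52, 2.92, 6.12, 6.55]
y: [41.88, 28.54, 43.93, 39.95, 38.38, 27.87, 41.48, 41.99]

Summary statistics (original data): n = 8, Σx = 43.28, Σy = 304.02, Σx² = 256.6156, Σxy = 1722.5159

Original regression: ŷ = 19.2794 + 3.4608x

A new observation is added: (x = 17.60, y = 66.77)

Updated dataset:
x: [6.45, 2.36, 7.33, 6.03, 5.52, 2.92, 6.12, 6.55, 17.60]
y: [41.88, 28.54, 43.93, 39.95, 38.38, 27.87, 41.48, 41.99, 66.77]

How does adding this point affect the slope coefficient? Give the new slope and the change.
The slope changes from 3.4608 to 2.5200 (change of -0.9408, or -27.2%).

The new point has HIGH LEVERAGE: x = 17.60 is far from the original mean x̄ = 43.28/8 ≈ 5.41 (original range [2.36, 7.33]).

Step 1: Update the sums with the new point (n goes from 8 to 9)
Σx  = 43.28 + 17.60 = 60.88
Σy  = 304.02 + 66.77 = 370.79
Σx² = 256.6156 + 17.60² = 256.6156 + 309.7600 = 566.3756
Σxy = 1722.5159 + 17.60×66.77 = 1722.5159 + 1175.1520 = 2897.6679

Step 2: Recompute the slope with b₁ = (nΣxy − ΣxΣy) / (nΣx² − (Σx)²)
Numerator   = 9×2897.6679 − 60.88×370.79 = 26079.0111 − 22573.6952 = 3505.3159
Denominator = 9×566.3756 − 60.88² = 5097.3804 − 3706.3744 = 1391.0060
b₁(new) = 3505.3159 / 1391.0060 = 2.5200

(Same formula on the original sums: (8×1722.5159 − 43.28×304.02) / (8×256.6156 − 43.28²) = 622.1416 / 179.7664 = 3.4608, matching the given fit.)

Step 3: Change in slope
Δβ₁ = 2.5200 − 3.4608 = -0.9408
Relative change = -0.9408 / 3.4608 × 100% = -27.2%
→ the slope decreases when the point is added.

A high-leverage point only changes the slope if it is off the original line; here y = 66.77 is below the original trend, so the slope decreases.
In practice: check such a point for data-entry or measurement error.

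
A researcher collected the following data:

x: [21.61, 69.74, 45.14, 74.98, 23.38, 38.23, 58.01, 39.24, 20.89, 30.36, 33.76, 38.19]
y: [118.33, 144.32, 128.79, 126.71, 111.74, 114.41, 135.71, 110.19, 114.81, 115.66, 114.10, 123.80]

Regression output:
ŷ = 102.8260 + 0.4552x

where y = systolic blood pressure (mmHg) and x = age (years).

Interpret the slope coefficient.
On average, blood pressure is about 0.4552 mmHg higher for every extra year of age.

The slope β₁ = 0.4552 gives the rate at which the fitted blood pressure changes with age.

Interpretation:
- Age up by 1 year → predicted blood pressure increases by 0.4552 mmHg
- This is a linear approximation: the same per-unit change is assumed across the whole observed x range
- The slope describes association in these data, not necessarily a causal effect

(β₀ = 102.8260 is the fitted value at x = 0 and is not part of the slope interpretation.)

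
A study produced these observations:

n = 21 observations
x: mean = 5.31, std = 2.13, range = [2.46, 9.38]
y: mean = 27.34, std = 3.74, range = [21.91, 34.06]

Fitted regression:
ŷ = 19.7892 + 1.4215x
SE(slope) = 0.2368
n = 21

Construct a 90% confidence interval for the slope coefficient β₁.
The 90% CI for β₁ is (1.0120, 1.8310)

Confidence interval for the slope:

The 90% CI for β₁ is: β̂₁ ± t*(α/2, n-2) × SE(β̂₁)

Step 1: Find critical t-value
- Confidence level = 0.9
- Degrees of freedom = n - 2 = 21 - 2 = 19
- t*(α/2, 19) = 1.7291

Step 2: Calculate margin of error
Margin = 1.7291 × 0.2368 = 0.4095

Step 3: Construct interval
CI = 1.4215 ± 0.4095
CI = (1.0120, 1.8310)

Interpretation: each one-unit increase in x is associated with a change in mean y of between 1.0120 and 1.8310, with 90% confidence.
Both endpoints are positive, so the data support a genuinely positive slope at this confidence level.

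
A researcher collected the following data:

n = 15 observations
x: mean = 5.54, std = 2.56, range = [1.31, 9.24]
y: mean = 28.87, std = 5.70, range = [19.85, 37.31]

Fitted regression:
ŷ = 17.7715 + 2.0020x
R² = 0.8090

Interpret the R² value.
The model explains 80.90% of the variance in y (R² = 0.8090), leaving 19.10% unexplained; the fit is strong.

R² = 1 − SS_res/SS_tot compares the residual scatter to the total scatter of y about its mean.

Here R² = 0.8090:
- Explained: 80.90% of the variation in y
- Unexplained (residual): 100% − 80.90% = 19.10%
- Rule of thumb (below 0.3 weak; 0.3 to below 0.7 moderate; 0.7 and above strong) → strong

Note: R² never decreases when predictors are added, so it should not be used alone to compare models of different size.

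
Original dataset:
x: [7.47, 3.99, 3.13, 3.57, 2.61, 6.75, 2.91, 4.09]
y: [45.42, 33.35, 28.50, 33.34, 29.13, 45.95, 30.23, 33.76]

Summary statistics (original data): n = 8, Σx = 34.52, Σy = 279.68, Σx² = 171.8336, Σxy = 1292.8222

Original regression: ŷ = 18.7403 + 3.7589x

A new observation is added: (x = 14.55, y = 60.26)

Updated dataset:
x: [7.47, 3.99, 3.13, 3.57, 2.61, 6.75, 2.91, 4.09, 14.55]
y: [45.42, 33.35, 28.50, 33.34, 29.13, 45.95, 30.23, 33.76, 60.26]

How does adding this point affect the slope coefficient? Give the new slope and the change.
The slope changes from 3.7589 to 2.7258 (change of -1.0331, or -27.5%).

The new point has HIGH LEVERAGE: x = 14.55 is far from the original mean x̄ = 34.52/8 ≈ 4.32 (original range [2.61, 7.47]).

Step 1: Update the sums with the new point (n goes from 8 to 9)
Σx  = 34.52 + 14.55 = 49.07
Σy  = 279.68 + 60.26 = 339.94
Σx² = 171.8336 + 14.55² = 171.8336 + 211.7025 = 383.5361
Σxy = 1292.8222 + 14.55×60.26 = 1292.8222 + 876.7830 = 2169.6052

Step 2: Recompute the slope with b₁ = (nΣxy − ΣxΣy) / (nΣx² − (Σx)²)
Numerator   = 9×2169.6052 − 49.07×339.94 = 19526.4468 − 16680.8558 = 2845.5910
Denominator = 9×383.5361 − 49.07² = 3451.8249 − 2407.8649 = 1043.9600
b₁(new) = 2845.5910 / 1043.9600 = 2.7258

(Same formula on the original sums: (8×1292.8222 − 34.52×279.68) / (8×171.8336 − 34.52²) = 688.0240 / 183.0384 = 3.7589, matching the given fit.)

Step 3: Change in slope
Δβ₁ = 2.7258 − 3.7589 = -1.0331
Relative change = -1.0331 / 3.7589 × 100% = -27.5%
→ the slope decreases when the point is added.

Because the point sits below the extension of the original line at a high-leverage x, it tilts the fit down.
In practice: investigate whether it comes from the same population as the rest of the sample; refit with and without it and report both if conclusions differ.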